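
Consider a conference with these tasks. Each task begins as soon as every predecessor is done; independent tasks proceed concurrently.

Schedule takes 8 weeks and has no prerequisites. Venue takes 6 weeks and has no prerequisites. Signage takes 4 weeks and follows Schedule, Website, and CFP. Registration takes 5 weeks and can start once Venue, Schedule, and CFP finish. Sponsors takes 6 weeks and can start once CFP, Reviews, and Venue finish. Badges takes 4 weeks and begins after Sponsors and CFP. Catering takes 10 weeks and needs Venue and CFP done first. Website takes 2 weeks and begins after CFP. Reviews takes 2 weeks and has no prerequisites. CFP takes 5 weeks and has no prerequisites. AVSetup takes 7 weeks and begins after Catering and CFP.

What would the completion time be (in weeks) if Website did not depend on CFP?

23

With the dependency in place, Venue→Catering→AVSetup = 6+10+7 = 23 sets the finish at 23 weeks.
Without CFP→Website, Website's earliest start moves from 5 to 0.
The longest chain is now Venue→Catering→AVSetup = 6+10+7 = 23, so the plan takes 23 weeks.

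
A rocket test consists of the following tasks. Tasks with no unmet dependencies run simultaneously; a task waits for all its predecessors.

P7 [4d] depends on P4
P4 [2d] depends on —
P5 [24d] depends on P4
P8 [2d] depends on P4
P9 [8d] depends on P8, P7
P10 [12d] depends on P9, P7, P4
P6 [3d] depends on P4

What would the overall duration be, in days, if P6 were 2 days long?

Baseline: P4→P5 = 2+24 = 26 → 26 days.
P6 is off the critical path — its longest chain is 5 days, giving 21 of slack.
No other chain overtakes it, so the finish is 26 days.

26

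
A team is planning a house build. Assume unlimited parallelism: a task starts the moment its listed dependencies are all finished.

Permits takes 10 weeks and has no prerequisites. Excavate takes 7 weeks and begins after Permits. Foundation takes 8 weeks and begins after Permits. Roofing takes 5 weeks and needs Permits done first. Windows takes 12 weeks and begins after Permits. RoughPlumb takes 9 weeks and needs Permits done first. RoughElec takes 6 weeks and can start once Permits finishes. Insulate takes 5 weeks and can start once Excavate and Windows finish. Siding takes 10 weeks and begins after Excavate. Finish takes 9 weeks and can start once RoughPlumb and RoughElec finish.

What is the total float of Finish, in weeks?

0

Permits→RoughPlumb→Finish = 10+9+9 = 28 sets the makespan at 28 weeks.
The longest chain containing Finish totals 28 weeks.
Float = 28 − 28 = 0.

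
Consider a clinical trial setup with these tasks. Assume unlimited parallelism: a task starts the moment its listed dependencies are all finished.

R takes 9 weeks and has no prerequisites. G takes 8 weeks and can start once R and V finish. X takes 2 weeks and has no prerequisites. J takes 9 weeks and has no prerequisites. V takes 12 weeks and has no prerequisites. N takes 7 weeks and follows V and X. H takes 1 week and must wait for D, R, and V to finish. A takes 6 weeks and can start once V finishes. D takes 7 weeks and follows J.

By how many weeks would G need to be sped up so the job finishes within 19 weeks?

1

Current finish: 20 weeks; target: 19.
G is on every critical path, so each week cut from G cuts the finish by one (this holds down to a finish of 19).
Need 20 − 19 = 1 week off G → G becomes 7 weeks, finish becomes 19.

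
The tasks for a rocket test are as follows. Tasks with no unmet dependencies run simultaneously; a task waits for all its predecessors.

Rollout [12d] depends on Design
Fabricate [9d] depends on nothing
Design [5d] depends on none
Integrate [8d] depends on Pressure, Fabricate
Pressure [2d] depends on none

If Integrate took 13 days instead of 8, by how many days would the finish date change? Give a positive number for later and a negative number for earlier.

Critical path before the change: Fabricate→Integrate = 9+8 = 17 giving 17 days.
Integrate lies on that path, so at 13 days the path becomes 22 days.
That remains the longest chain; total 22 days.
Change in finish: 22 − 17 = +5 days.

5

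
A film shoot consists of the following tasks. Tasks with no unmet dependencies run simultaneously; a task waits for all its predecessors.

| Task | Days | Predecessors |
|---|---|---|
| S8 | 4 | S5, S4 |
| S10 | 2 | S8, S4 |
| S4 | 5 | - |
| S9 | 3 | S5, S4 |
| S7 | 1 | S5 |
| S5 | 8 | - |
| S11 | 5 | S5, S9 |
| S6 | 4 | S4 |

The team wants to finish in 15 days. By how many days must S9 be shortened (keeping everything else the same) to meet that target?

Current finish: 16 days; target: 15.
S9 is on every critical path, so each day cut from S9 cuts the finish by one (this holds down to a finish of 14).
Need 16 − 15 = 1 day off S9 → S9 becomes 2 days, finish becomes 15.

1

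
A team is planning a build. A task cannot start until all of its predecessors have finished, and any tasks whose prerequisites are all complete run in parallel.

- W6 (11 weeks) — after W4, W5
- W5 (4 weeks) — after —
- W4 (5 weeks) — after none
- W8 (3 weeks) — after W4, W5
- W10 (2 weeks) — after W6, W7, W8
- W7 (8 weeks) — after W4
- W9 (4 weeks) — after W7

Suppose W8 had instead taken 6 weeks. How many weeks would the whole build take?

18

Actual critical path: W4→W6→W10 = 5+11+2 = 18 ⇒ 18 weeks.
W8 has 8 weeks of float (longest path through it is 10).
That remains the longest chain; total 18 weeks.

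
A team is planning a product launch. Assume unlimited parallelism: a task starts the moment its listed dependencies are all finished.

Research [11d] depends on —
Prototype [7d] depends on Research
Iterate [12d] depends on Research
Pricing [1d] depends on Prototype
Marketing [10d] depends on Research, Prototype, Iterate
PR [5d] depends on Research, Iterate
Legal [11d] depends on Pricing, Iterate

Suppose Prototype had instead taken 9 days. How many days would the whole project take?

34

As given, the longest chain is Research→Iterate→Legal = 11+12+11 = 34, so the finish is 34 days.
Prototype has 4 days of float (longest path through it is 30).
No other chain overtakes it, so the finish is 34 days.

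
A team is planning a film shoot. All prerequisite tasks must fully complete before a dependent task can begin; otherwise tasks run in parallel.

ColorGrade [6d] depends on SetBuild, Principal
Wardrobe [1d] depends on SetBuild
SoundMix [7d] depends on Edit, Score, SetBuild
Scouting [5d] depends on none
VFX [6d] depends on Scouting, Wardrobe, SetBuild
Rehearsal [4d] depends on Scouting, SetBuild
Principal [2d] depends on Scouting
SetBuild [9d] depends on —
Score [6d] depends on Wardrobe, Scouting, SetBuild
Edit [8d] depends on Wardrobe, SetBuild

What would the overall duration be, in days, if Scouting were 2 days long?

Actual critical path: SetBuild→Wardrobe→Edit→SoundMix = 9+1+8+7 = 25 ⇒ 25 days.
Scouting has 7 days of float (longest path through it is 18).
No other chain overtakes it, so the finish is 25 days.

25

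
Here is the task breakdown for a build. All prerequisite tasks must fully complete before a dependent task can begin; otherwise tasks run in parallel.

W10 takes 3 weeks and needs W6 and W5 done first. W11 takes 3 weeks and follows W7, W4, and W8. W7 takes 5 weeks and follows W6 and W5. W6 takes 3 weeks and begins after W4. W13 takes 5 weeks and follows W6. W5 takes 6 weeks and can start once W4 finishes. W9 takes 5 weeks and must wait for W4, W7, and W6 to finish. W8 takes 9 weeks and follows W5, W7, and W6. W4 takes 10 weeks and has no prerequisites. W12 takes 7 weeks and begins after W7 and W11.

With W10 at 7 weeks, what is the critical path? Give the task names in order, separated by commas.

The binding path is W4→W5→W7→W8→W11→W12 = 10+6+5+9+3+7 = 40; finish at 40 weeks.
The longest path through W10 is only 19 weeks, so W10 has float 21.
The critical path is still W4→W5→W7→W8→W11→W12; finish is now 40 weeks.

W4, W5, W7, W8, W11, W12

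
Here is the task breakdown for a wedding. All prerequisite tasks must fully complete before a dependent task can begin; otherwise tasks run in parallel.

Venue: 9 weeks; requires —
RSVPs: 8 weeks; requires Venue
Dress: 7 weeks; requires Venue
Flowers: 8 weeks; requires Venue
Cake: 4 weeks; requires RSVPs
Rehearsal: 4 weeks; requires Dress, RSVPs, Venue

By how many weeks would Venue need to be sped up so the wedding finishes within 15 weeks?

Current finish: 21 weeks; target: 15.
Venue is on every critical path, so each week cut from Venue cuts the finish by one (this holds down to a finish of 13).
Need 21 − 15 = 6 weeks off Venue → Venue becomes 3 weeks, finish becomes 15.

6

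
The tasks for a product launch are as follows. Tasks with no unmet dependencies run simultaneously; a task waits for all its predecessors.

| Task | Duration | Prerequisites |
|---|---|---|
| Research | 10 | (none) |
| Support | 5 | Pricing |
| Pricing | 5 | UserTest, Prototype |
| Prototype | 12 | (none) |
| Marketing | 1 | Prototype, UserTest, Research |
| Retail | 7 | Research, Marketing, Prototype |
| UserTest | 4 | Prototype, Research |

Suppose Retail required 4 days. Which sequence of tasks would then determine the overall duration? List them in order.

Critical path before the change: Prototype→UserTest→Pricing→Support = 12+4+5+5 = 26 giving 26 days.
Retail has 2 days of float (longest path through it is 24).
No other chain overtakes it, so the finish is 26 days.

Prototype, UserTest, Pricing, Support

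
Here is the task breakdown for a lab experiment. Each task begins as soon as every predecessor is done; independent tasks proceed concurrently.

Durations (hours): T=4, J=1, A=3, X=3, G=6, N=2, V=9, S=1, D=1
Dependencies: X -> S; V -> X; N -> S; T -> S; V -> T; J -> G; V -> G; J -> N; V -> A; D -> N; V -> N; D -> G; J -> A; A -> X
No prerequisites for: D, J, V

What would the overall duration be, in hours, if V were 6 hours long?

13

Actual critical path: V→A→X→S = 9+3+3+1 = 16 ⇒ 16 hours.
V is on the critical path; changing it to 6 makes that path 13 hours.
That remains the longest chain; total 13 hours.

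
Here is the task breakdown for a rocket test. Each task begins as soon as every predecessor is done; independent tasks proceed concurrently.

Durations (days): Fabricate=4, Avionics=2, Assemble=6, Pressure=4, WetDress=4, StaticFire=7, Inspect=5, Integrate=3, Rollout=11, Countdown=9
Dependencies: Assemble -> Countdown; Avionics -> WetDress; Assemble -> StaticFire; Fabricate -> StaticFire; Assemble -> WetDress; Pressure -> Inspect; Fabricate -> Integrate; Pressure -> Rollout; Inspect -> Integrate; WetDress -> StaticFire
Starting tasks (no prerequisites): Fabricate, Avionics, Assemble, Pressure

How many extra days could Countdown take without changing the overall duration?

2

Assemble→WetDress→StaticFire = 6+4+7 = 17 sets the makespan at 17 days.
The longest chain containing Countdown totals 15 days.
Float = 17 − 15 = 2.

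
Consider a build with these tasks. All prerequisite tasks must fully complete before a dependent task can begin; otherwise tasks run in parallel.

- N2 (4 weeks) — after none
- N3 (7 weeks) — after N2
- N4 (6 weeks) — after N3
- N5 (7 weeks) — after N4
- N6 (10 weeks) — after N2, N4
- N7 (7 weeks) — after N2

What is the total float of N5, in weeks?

The longest chain is N2→N3→N4→N6 = 4+7+6+10 = 27; overall finish 27 weeks.
Longest path through N5: 24 weeks (earliest finish 24, latest finish 27).
Float = 27 − 24 = 3.

3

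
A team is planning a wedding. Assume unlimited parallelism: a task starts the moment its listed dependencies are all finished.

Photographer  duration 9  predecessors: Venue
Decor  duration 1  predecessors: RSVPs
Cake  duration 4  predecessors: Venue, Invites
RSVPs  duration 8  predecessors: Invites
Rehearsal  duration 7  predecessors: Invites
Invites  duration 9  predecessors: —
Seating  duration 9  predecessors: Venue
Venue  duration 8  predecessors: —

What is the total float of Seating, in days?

Critical path: Invites→RSVPs→Decor = 9+8+1 = 18, so the finish is 18 days.
Longest path through Seating: 17 days (earliest finish 17, latest finish 18).
Slack of Seating = 9 − 8 = 1 day.

1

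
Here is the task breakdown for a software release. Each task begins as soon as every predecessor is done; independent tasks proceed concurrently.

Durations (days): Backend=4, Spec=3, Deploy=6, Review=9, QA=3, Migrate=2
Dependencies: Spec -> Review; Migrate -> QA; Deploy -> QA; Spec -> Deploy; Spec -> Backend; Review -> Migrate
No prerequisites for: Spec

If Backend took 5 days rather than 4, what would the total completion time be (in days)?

17

Critical path before the change: Spec→Review→Migrate→QA = 3+9+2+3 = 17 giving 17 days.
The longest path through Backend is only 7 days, so Backend has float 10.
No other chain overtakes it, so the finish is 17 days.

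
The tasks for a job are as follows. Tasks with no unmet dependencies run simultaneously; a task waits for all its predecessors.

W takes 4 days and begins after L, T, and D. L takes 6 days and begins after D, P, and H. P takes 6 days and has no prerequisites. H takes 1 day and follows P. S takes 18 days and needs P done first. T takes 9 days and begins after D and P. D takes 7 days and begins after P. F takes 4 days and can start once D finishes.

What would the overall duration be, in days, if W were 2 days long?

24

Baseline: P→D→T→W = 6+7+9+4 = 26 → 26 days.
Since W is critical, the -2 change carries straight to that chain (now 24 days).
The critical path is still P→D→T→W; finish is now 24 days.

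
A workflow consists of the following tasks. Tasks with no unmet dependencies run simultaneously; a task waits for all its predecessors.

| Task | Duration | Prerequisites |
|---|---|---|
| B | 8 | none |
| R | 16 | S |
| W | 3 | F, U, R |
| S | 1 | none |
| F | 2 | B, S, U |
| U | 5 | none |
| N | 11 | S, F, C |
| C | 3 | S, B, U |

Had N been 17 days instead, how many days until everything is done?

As given, the longest chain is B→C→N = 8+3+11 = 22, so the finish is 22 days.
N is on the critical path; changing it to 17 makes that path 28 days.
The critical path is still B→C→N; finish is now 28 days.

28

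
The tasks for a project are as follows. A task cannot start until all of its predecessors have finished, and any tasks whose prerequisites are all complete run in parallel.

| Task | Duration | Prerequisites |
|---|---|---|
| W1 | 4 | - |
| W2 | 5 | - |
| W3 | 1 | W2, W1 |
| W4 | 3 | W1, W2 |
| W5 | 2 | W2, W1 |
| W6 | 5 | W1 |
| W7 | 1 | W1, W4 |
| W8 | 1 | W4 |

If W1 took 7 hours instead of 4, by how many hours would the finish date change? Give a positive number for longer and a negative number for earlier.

Critical path before the change: W1→W6 = 4+5 = 9 giving 9 hours.
Since W1 is critical, the +3 change carries straight to that chain (now 12 hours).
The critical path is still W1→W6; finish is now 12 hours.
Change in finish: 12 − 9 = +3 hours.

3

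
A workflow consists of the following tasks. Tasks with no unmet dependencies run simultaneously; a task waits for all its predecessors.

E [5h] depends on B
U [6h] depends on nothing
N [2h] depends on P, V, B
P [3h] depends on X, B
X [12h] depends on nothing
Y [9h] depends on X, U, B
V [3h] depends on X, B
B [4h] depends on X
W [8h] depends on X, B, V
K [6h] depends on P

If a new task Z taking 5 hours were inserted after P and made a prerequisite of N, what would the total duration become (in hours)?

27

Originally the job takes 27 hours.
With Z inserted, N now waits for max(P, V, B, Z).
New critical path: X→B→V→W = 12+4+3+8 = 27 ⇒ 27 hours.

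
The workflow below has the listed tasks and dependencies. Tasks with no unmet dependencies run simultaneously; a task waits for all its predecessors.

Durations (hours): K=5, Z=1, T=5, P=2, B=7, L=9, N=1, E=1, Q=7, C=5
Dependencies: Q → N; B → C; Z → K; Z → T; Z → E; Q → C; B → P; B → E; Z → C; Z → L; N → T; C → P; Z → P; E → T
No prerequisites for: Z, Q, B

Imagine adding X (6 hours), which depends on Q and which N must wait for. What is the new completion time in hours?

Originally the project takes 14 hours.
With X inserted, N now waits for max(Q, X).
New critical path: Q→X→N→T = 7+6+1+5 = 19 ⇒ 19 hours.

19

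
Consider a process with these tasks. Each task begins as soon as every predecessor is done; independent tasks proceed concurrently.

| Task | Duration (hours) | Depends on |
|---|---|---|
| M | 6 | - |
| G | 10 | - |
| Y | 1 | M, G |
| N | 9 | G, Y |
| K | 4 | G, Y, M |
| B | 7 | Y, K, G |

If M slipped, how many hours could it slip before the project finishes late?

The longest chain is G→Y→K→B = 10+1+4+7 = 22; overall finish 22 hours.
M finishes as early as 6 and must finish by 10.
So M can slip 10 − 6 = 4 hours.

4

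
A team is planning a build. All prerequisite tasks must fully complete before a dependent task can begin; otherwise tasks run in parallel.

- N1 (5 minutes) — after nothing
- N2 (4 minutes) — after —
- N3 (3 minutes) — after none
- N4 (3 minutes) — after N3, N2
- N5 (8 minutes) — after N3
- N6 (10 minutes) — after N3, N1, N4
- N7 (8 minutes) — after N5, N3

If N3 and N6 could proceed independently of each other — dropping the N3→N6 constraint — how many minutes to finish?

With the dependency in place, N3→N5→N7 = 3+8+8 = 19 sets the finish at 19 minutes.
Dropping N3→N6 doesn't change N6's earliest start (7); another predecessor still binds.
After: N3→N5→N7 = 3+8+8 = 19 → 19 minutes.

19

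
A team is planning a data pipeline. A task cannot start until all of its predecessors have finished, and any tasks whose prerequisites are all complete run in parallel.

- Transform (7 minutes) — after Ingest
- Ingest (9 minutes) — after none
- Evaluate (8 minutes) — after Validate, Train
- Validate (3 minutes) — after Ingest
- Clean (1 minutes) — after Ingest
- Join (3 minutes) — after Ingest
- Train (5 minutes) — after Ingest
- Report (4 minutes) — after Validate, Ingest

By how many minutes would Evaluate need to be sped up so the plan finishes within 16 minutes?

6

Current finish: 22 minutes; target: 16.
Evaluate is on every critical path, so each minute cut from Evaluate cuts the finish by one (this holds down to a finish of 16).
Need 22 − 16 = 6 minutes off Evaluate → Evaluate becomes 2 minutes, finish becomes 16.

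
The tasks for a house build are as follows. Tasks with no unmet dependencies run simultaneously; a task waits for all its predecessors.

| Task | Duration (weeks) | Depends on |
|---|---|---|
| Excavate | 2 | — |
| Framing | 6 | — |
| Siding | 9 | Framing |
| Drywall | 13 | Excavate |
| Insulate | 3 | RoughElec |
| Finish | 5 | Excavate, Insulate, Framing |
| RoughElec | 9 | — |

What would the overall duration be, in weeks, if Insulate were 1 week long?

15

The binding path is RoughElec→Insulate→Finish = 9+3+5 = 17; finish at 17 weeks.
Since Insulate is critical, the -2 change carries straight to that chain (now 15 weeks).
Now Excavate→Drywall = 2+13 = 15 is longest, so the finish becomes 15 weeks.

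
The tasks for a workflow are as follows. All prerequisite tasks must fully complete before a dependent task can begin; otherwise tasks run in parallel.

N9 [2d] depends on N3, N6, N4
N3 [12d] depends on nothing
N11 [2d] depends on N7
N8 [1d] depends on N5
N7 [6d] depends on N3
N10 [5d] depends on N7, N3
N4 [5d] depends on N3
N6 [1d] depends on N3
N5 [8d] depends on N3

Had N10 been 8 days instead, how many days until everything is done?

Baseline: N3→N7→N10 = 12+6+5 = 23 → 23 days.
N10 is on the critical path; changing it to 8 makes that path 26 days.
No other chain overtakes it, so the finish is 26 days.

26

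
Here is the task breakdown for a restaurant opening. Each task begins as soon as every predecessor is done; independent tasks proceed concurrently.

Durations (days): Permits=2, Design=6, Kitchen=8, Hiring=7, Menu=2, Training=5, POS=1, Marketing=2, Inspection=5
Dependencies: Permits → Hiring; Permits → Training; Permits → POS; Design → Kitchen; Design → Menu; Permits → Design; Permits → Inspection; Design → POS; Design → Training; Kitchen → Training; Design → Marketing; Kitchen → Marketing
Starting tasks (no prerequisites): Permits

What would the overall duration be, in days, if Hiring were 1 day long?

Critical path before the change: Permits→Design→Kitchen→Training = 2+6+8+5 = 21 giving 21 days.
The longest path through Hiring is only 9 days, so Hiring has float 12.
That remains the longest chain; total 21 days.

21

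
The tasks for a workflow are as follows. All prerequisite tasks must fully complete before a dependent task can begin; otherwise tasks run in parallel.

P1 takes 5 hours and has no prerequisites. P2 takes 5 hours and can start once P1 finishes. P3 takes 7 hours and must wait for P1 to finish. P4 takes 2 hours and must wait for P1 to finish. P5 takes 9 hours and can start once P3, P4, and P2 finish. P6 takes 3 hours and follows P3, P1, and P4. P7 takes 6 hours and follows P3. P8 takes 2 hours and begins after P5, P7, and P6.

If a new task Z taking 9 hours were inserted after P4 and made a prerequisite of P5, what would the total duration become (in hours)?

27

Originally the workflow takes 23 hours.
With Z inserted, P5 now waits for max(P3, P4, P2, Z).
New critical path: P1→P4→Z→P5→P8 = 5+2+9+9+2 = 27 ⇒ 27 hours.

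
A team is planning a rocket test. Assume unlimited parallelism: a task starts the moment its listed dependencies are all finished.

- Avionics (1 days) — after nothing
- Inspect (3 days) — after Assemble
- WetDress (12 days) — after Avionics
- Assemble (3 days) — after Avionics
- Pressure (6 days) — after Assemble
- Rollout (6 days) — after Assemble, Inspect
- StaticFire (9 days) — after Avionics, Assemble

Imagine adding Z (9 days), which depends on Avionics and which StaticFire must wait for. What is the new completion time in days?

Originally the rocket test takes 13 days.
With Z inserted, StaticFire now waits for max(Avionics, Assemble, Z).
New critical path: Avionics→Z→StaticFire = 1+9+9 = 19 ⇒ 19 days.

19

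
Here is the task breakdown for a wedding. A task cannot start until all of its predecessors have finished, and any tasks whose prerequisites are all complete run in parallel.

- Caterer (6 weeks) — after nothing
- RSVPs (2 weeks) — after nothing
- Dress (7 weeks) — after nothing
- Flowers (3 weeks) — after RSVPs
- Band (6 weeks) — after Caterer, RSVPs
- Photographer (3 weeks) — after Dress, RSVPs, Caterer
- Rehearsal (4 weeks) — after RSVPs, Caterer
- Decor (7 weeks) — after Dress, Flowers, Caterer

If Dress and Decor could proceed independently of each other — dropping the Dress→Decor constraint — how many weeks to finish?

13

Original critical path: Dress→Decor = 7+7 = 14 ⇒ 14 weeks.
Without Dress→Decor, Decor's earliest start moves from 7 to 6.
The longest chain is now Caterer→Decor = 6+7 = 13, so the project takes 13 weeks.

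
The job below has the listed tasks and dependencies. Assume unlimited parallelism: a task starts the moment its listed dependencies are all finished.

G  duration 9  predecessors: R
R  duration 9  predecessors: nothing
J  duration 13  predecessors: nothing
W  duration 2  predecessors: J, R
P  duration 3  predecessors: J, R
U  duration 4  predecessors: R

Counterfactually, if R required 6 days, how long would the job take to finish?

Critical path before the change: R→G = 9+9 = 18 giving 18 days.
Since R is critical, the -3 change carries straight to that chain (now 15 days).
The binding chain switches to J→P = 13+3 = 16; finish 16 days.

16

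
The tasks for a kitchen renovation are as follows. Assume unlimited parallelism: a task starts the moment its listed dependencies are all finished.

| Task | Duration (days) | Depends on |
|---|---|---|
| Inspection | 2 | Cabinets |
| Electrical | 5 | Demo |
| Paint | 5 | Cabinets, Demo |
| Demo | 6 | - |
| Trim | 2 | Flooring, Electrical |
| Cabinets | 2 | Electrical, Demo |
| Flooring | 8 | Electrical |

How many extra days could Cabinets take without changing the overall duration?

3

Demo→Electrical→Flooring→Trim = 6+5+8+2 = 21 sets the makespan at 21 days.
The longest chain containing Cabinets totals 18 days.
So Cabinets can slip 16 − 13 = 3 days.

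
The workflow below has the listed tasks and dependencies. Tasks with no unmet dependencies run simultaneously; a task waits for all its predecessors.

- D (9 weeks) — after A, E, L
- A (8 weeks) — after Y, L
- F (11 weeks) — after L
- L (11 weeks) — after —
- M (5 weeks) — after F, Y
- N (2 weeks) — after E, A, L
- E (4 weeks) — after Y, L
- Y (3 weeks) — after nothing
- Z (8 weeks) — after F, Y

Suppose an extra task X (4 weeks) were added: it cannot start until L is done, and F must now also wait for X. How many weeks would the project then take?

Originally the project takes 30 weeks.
With X inserted, F now waits for max(L, X).
New critical path: L→X→F→Z = 11+4+11+8 = 34 ⇒ 34 weeks.

34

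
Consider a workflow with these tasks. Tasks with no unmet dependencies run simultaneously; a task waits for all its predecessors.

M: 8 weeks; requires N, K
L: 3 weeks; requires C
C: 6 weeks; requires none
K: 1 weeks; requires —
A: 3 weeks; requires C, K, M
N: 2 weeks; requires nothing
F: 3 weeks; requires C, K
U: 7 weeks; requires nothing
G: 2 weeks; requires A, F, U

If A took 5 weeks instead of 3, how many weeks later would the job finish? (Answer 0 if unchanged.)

2

Critical path before the change: N→M→A→G = 2+8+3+2 = 15 giving 15 weeks.
A lies on that path, so at 5 weeks the path becomes 17 weeks.
The critical path is still N→M→A→G; finish is now 17 weeks.
Change in finish: 17 − 15 = +2 weeks.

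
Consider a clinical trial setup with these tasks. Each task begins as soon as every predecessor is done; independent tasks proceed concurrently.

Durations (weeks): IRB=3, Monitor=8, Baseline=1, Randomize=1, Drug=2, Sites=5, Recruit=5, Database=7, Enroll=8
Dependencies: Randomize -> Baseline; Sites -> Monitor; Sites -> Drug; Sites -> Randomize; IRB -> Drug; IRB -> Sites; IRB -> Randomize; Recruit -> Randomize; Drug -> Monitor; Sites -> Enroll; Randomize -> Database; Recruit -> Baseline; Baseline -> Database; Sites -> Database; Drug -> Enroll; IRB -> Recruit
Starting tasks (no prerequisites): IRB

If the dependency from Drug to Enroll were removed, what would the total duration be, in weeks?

Before: longest chain IRB→Sites→Drug→Enroll = 3+5+2+8 = 18, finish 18.
Without Drug→Enroll, Enroll's earliest start moves from 10 to 8.
The longest chain is now IRB→Sites→Drug→Monitor = 3+5+2+8 = 18, so the project takes 18 weeks.

18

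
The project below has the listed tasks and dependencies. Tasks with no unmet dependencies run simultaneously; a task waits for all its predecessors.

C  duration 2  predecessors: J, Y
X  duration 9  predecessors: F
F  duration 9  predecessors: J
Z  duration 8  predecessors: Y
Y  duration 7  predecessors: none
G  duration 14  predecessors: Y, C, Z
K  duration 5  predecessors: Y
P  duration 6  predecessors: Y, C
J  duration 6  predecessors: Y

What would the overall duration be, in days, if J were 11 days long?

As given, the longest chain is Y→J→F→X = 7+6+9+9 = 31, so the finish is 31 days.
J is on the critical path; changing it to 11 makes that path 36 days.
No other chain overtakes it, so the finish is 36 days.

36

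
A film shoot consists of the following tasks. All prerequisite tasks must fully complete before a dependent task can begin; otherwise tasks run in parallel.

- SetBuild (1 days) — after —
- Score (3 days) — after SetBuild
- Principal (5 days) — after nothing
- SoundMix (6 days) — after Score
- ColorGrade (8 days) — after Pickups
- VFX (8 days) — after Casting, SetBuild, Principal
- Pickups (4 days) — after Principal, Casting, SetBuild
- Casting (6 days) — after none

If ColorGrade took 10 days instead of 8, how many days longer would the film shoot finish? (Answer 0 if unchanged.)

2

The binding path is Casting→Pickups→ColorGrade = 6+4+8 = 18; finish at 18 days.
Since ColorGrade is critical, the +2 change carries straight to that chain (now 20 days).
The critical path is still Casting→Pickups→ColorGrade; finish is now 20 days.
Change in finish: 20 − 18 = +2 days.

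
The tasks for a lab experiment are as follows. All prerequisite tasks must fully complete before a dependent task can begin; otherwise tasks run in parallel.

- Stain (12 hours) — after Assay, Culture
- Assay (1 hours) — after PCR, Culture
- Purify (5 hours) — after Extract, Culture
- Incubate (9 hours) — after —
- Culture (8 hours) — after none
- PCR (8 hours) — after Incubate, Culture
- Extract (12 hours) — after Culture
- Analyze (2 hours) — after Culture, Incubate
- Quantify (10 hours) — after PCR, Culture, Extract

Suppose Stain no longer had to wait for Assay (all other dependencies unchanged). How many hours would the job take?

30

Before: longest chain Culture→Extract→Quantify = 8+12+10 = 30, finish 30.
Without Assay→Stain, Stain's earliest start moves from 18 to 8.
New critical path: Culture→Extract→Quantify = 8+12+10 = 30 ⇒ 30 hours.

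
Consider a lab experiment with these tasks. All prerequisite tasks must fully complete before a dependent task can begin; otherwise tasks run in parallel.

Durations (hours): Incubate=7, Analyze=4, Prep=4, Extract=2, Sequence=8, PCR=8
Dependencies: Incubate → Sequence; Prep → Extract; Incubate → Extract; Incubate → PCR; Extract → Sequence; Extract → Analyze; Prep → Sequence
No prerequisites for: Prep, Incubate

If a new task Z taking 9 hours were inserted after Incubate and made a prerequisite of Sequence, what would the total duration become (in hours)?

Originally the schedule takes 17 hours.
With Z inserted, Sequence now waits for max(Extract, Incubate, Prep, Z).
New critical path: Incubate→Z→Sequence = 7+9+8 = 24 ⇒ 24 hours.

24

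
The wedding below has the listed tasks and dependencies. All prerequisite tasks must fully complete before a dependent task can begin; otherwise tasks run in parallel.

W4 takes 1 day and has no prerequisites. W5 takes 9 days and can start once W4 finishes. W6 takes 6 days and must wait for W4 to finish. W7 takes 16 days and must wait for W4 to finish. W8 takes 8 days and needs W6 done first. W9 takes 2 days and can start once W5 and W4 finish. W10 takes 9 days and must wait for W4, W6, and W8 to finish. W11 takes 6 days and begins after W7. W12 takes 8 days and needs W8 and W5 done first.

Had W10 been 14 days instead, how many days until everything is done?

29

Baseline: W4→W6→W8→W10 = 1+6+8+9 = 24 → 24 days.
W10 is on the critical path; changing it to 14 makes that path 29 days.
That remains the longest chain; total 29 days.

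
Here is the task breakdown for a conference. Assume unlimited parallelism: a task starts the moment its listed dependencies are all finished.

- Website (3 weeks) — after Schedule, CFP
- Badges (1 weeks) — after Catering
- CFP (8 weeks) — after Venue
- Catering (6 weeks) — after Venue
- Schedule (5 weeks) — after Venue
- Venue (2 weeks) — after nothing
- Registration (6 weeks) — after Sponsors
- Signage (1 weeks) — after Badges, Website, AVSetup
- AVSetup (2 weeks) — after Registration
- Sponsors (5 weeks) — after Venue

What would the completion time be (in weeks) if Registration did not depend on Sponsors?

Before: longest chain Venue→Sponsors→Registration→AVSetup→Signage = 2+5+6+2+1 = 16, finish 16.
Without Sponsors→Registration, Registration's earliest start moves from 7 to 0.
The longest chain is now Venue→CFP→Website→Signage = 2+8+3+1 = 14, so the schedule takes 14 weeks.

14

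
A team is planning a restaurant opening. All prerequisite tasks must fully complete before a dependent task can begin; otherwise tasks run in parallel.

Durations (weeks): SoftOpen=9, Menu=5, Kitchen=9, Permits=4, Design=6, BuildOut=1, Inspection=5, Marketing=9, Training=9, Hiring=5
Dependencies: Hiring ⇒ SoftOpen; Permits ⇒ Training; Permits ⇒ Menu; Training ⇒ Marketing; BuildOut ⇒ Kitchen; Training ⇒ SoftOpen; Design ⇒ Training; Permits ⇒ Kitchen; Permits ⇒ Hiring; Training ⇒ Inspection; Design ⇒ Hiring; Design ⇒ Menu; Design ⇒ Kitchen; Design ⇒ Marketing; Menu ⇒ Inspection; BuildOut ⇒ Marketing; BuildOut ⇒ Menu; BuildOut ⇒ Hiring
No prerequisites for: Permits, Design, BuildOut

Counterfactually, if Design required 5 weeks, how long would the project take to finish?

23

Baseline: Design→Training→Marketing = 6+9+9 = 24 → 24 weeks.
Since Design is critical, the -1 change carries straight to that chain (now 23 weeks).
No other chain overtakes it, so the finish is 23 weeks.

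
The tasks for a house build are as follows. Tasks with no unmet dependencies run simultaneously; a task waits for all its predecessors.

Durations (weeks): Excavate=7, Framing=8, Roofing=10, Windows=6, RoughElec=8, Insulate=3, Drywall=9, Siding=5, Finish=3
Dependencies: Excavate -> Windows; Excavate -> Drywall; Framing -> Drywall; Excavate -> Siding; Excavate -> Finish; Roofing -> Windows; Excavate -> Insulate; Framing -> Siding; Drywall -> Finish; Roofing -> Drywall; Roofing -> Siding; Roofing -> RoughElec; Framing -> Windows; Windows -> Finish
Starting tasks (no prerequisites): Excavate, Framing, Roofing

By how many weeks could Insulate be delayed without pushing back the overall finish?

12

Critical path: Roofing→Drywall→Finish = 10+9+3 = 22, so the finish is 22 weeks.
Longest path through Insulate: 10 weeks (earliest finish 10, latest finish 22).
So Insulate can slip 22 − 10 = 12 weeks.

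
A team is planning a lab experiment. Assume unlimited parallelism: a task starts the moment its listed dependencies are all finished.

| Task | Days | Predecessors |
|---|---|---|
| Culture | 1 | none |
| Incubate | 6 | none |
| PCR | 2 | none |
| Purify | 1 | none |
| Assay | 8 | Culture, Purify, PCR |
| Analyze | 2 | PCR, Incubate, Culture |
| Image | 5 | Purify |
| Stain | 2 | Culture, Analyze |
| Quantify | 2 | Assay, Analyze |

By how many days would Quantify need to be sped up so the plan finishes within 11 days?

Current finish: 12 days; target: 11.
Quantify is on every critical path, so each day cut from Quantify cuts the finish by one (this holds down to a finish of 11).
Need 12 − 11 = 1 day off Quantify → Quantify becomes 1 day, finish becomes 11.

1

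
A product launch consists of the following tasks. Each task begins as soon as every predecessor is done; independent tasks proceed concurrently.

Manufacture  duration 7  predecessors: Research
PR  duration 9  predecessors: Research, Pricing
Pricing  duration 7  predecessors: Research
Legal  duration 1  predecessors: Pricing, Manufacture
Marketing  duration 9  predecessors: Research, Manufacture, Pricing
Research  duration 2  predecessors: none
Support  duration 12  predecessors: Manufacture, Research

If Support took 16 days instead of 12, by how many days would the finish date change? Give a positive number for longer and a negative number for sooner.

Baseline: Research→Manufacture→Support = 2+7+12 = 21 → 21 days.
Support lies on that path, so at 16 days the path becomes 25 days.
No other chain overtakes it, so the finish is 25 days.
Change in finish: 25 − 21 = +4 days.

4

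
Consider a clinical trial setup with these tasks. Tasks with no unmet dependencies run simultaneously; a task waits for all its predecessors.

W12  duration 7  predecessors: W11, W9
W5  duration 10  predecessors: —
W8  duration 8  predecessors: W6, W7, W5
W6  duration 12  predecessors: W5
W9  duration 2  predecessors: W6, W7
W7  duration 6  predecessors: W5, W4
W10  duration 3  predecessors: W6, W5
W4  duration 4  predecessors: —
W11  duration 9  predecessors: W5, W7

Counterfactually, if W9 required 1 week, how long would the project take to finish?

Critical path before the change: W5→W7→W11→W12 = 10+6+9+7 = 32 giving 32 weeks.
The longest path through W9 is only 31 weeks, so W9 has float 1.
No other chain overtakes it, so the finish is 32 weeks.

32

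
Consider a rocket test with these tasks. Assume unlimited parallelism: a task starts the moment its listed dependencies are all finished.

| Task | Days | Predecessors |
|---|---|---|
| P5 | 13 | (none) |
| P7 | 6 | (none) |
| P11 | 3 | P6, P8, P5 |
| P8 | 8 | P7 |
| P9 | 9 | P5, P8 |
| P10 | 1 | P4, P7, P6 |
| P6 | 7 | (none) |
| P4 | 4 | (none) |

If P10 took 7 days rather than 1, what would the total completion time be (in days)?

23

As given, the longest chain is P7→P8→P9 = 6+8+9 = 23, so the finish is 23 days.
P10 is off the critical path — its longest chain is 8 days, giving 15 of slack.
No other chain overtakes it, so the finish is 23 days.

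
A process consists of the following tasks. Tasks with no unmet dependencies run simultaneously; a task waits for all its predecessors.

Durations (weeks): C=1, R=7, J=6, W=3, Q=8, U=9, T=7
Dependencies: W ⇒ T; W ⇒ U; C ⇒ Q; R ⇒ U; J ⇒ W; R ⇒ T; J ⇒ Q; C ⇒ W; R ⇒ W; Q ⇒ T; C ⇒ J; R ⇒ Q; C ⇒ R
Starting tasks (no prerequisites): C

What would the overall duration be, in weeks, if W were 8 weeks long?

As given, the longest chain is C→R→Q→T = 1+7+8+7 = 23, so the finish is 23 weeks.
W has 3 weeks of float (longest path through it is 20).
Now C→R→W→U = 1+7+8+9 = 25 is longest, so the finish becomes 25 weeks.

25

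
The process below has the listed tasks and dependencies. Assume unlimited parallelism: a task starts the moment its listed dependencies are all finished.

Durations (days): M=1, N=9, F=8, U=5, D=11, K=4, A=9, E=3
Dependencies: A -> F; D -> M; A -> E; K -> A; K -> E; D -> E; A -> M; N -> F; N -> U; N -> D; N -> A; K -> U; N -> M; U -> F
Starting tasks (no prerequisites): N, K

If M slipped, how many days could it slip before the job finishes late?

5

N→A→F = 9+9+8 = 26 sets the makespan at 26 days.
Longest path through M: 21 days (earliest finish 21, latest finish 26).
Slack of M = 25 − 20 = 5 days.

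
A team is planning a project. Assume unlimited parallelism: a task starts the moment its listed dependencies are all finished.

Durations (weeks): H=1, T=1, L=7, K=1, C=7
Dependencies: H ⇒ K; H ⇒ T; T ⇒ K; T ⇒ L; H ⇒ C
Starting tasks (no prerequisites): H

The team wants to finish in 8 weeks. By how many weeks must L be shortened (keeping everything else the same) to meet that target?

1

Current finish: 9 weeks; target: 8.
L is on every critical path, so each week cut from L cuts the finish by one (this holds down to a finish of 8).
Need 9 − 8 = 1 week off L → L becomes 6 weeks, finish becomes 8.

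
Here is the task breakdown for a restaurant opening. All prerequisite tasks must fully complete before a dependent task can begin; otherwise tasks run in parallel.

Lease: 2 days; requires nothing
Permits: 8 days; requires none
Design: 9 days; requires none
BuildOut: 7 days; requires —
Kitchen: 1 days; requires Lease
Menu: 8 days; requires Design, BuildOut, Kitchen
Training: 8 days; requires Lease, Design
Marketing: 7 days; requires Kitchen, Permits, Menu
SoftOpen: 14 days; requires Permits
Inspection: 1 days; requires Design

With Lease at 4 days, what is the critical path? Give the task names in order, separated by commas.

Design, Menu, Marketing

Critical path before the change: Design→Menu→Marketing = 9+8+7 = 24 giving 24 days.
The longest path through Lease is only 18 days, so Lease has float 6.
No other chain overtakes it, so the finish is 24 days.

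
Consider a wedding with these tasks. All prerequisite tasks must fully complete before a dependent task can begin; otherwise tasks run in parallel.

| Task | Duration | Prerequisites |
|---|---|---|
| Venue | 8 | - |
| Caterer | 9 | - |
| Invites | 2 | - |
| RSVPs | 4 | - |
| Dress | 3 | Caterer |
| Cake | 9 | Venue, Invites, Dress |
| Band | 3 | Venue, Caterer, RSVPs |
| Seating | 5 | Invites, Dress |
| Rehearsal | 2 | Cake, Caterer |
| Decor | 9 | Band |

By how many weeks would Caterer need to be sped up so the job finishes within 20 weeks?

Current finish: 23 weeks; target: 20.
Caterer is on every critical path, so each week cut from Caterer cuts the finish by one (this holds down to a finish of 20).
Need 23 − 20 = 3 weeks off Caterer → Caterer becomes 6 weeks, finish becomes 20.

3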